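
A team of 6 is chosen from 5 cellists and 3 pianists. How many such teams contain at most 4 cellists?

Split by how many cellists are chosen (0 through 4).
Sum: C(5,0)·C(3,6) + C(5,1)·C(3,5) + C(5,2)·C(3,4) + C(5,3)·C(3,3) + C(5,4)·C(3,2) = 0 + 0 + 0 + 10 + 15 = 25.

25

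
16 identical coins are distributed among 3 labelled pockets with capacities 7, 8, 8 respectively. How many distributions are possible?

Ignoring the caps, the number of non-negative solutions to x_1+…+x_3 = 16 is C(18,2) = 153.
Subtract solutions that violate a single cap (substitute x_i' = x_i − (cap_i+1)): x_1 ≥ 8 gives C(10,2) = 45; x_2 ≥ 9 gives C(9,2) = 36; x_3 ≥ 9 gives C(9,2) = 36. Together 117.
No two caps can be exceeded simultaneously, so the pair terms are all 0.
By inclusion–exclusion the count is 153 − 117 + 0 = 36.

36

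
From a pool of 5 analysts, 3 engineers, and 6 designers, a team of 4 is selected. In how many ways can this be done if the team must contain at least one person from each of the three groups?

With no constraint there are C(14,4) = 1001 possible selections.
Subtract selections that omit an entire group: no analysts → C(9,4) = 126; no engineers → C(11,4) = 330; no designers → C(8,4) = 70.
Add back selections omitting two groups (i.e. drawn from a single group): C(5,4) + C(3,4) + C(6,4) = 20.
By inclusion–exclusion: 1001 − 526 + 20 = 495.

495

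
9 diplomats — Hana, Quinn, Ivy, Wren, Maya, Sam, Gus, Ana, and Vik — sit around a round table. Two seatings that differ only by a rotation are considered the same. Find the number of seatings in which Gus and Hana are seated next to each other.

10080

Glue Gus and Hana into a block (2 internal orders). Seating 8 units around a circle gives (7)! arrangements.
So 2 × (7)! = 2 × 5040 = 10080.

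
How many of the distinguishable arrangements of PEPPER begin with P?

30

With the first slot taken by P, it remains to arrange the other 5 letters (EPPER).
Those 5 letters have E appearing twice and P appearing twice, giving (5)!/(2!·2!) = 30.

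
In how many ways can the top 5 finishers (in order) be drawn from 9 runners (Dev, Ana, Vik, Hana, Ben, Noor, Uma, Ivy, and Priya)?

This is an ordered selection of 5 from 9: P(9,5).
That gives 9 × 8 × 7 × 6 × 5 = 15120.

15120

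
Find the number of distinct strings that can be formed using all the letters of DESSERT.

1260

Letter multiplicities in DESSERT: D×1, E×2, R×1, S×2, T×1.
The number of distinct arrangements is 7!/(2!·2!) = 5040/4 = 1260.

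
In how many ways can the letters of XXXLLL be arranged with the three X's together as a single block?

4

Treat the 3 copies of X as a single block. The multiset to arrange is then {XXX, L, L, L}, 4 items in all.
That gives (4)!/(3!) = 4 arrangements.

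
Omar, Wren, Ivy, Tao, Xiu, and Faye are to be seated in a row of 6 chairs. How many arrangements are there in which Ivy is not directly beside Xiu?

Of the 6! = 720 arrangements, those with Ivy and Xiu adjacent number 2 × 5! = 240 (treat the pair as a block with 2 internal orders).
Complementary counting: 720 − 240 = 480.

480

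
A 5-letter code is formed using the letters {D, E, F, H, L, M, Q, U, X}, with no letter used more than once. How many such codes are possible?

15120

With no repetition, fill the 5 letters in order: 9 choices, then 8, down to 5.
9 × 8 × 7 × 6 × 5 = 15120.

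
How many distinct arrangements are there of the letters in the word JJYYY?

The 5 letters of JJYYY have repeats: J appearing twice and Y appearing 3 times.
Dividing 5! = 120 by 3!·2! = 12 for the repeated letters gives 10.

10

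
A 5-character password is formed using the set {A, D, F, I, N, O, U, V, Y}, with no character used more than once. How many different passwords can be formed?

This is a permutation of 5 out of 9: P(9,5) = 9!/4!.
9 × 8 × 7 × 6 × 5 = 15120.

15120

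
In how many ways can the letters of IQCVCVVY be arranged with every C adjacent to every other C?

Treat the 2 copies of C as a single block. The multiset to arrange is then {CC, I, Q, V, V, V, Y}, 7 items in all.
That gives (7)!/(3!) = 840 arrangements.

840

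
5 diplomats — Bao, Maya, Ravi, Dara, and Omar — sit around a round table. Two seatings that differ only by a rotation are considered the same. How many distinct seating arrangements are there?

Seat Bao anywhere (absorbing the rotational symmetry), then permute the other 4: (4)! = 24.

24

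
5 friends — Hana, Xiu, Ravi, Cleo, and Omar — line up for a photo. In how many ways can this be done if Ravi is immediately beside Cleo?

Treat {Ravi, Cleo} as a single unit. There are 4 units to order, and the pair itself can be ordered 2 ways.
That gives 2 × 4! = 2 × 24 = 48.

48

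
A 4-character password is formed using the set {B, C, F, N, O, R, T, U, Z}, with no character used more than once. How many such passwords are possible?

With no repetition, fill the 4 characters in order: 9 choices, then 8, down to 6.
That product is 9 × 8 × 7 × 6 = 3024.

3024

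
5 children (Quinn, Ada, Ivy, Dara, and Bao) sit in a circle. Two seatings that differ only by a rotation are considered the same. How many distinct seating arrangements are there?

24

Seat Quinn anywhere (absorbing the rotational symmetry), then permute the other 4: (4)! = 24.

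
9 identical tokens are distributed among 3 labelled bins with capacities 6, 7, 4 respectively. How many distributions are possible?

By stars and bars, unrestricted non-negative solutions to x_1+…+x_3 = 9 number C(9+2,2) = 55.
Subtract solutions that violate a single cap (substitute x_i' = x_i − (cap_i+1)): x_1 ≥ 7 gives C(4,2) = 6; x_2 ≥ 8 gives C(3,2) = 3; x_3 ≥ 5 gives C(6,2) = 15. Together 24.
No two caps can be exceeded simultaneously, so the pair terms are all 0.
By inclusion–exclusion the count is 55 − 24 + 0 = 31.

31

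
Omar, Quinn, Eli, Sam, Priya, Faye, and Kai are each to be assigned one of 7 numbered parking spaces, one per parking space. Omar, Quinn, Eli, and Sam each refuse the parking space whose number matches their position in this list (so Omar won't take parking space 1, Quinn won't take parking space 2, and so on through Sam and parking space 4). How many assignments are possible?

2790

Let Aᵢ (for 1 ≤ i ≤ 4) be the placements that put person i in their forbidden parking space. Any j of these fix j positions, leaving (7−j)! ways to fill the rest, and there are C(4,j) ways to pick which j.
By inclusion–exclusion, the number of valid placements is Σ_{j=0}^{4} (−1)^j C(4,j)·(7−j)!.
Computing: 5040 − 2880 + 720 − 96 + 6 = 2790.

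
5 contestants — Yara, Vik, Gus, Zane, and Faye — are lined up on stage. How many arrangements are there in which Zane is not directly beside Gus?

There are 5! = 120 arrangements in all. If Zane and Gus are adjacent, merging them into one block gives 2·(4)! = 48 arrangements.
So 120 − 48 = 72 arrangements keep them apart.

72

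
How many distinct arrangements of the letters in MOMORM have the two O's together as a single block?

Treat the 2 copies of O as a single block. The multiset to arrange is then {OO, M, M, M, R}, 5 items in all.
That gives (5)!/(3!) = 20 arrangements.

20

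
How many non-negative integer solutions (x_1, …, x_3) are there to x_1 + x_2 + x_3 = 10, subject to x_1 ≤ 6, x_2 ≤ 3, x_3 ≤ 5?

Without the upper bounds there are C(12,2) = 66 ways to split 10 among 3 variables.
Subtract solutions that violate a single cap (substitute x_i' = x_i − (cap_i+1)): x_1 ≥ 7 gives C(5,2) = 10; x_2 ≥ 4 gives C(8,2) = 28; x_3 ≥ 6 gives C(6,2) = 15. Together 53.
Add back pairs where two caps are both exceeded: 0 + 0 + 1 = 1.
By inclusion–exclusion the count is 66 − 53 + 1 = 14.

14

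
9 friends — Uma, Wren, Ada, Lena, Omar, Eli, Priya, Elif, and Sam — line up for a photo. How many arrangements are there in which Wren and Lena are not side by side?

282240

Of the 9! = 362880 arrangements, those with Wren and Lena adjacent number 2 × 8! = 80640 (treat the pair as a block with 2 internal orders).
Complementary counting: 362880 − 80640 = 282240.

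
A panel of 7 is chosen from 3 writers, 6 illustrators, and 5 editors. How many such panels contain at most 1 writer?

1716

Split by how many writers are chosen (0 through 1).
Sum: C(3,0)·C(11,7) + C(3,1)·C(11,6) = 330 + 1386 = 1716.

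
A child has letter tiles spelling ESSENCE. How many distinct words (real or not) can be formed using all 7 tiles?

420

Letter multiplicities in ESSENCE: C×1, E×3, N×1, S×2.
The number of distinct arrangements is 7!/(3!·2!) = 5040/12 = 420.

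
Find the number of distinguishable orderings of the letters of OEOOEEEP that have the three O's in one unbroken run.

Treat the 3 copies of O as a single block. The multiset to arrange is then {OOO, E, E, E, E, P}, 6 items in all.
That gives (6)!/(4!) = 30 arrangements.

30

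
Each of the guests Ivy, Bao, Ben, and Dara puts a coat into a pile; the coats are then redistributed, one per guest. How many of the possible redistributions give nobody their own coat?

9

Count assignments avoiding every fixed point. For any j of the 4 guests fixed to their own coat, the other 4−j can be arranged in (4−j)! ways.
By inclusion–exclusion this is Σ_{j=0}^{4} (−1)^j C(4,j)·(4−j)!.
Computing: 24 − 24 + 12 − 4 + 1 = 9.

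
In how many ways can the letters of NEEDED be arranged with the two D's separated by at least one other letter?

There are 6!/(3!·2!) = 60 arrangements of NEEDED in total.
If the two D's are adjacent, glue them into one block, leaving 5 items to arrange: (5)!/(3!) = 20 ways.
Subtracting, 60 − 20 = 40 arrangements keep the D's apart.

40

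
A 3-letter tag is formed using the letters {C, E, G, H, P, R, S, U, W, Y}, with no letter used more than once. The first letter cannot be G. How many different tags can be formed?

648

The first letter has 10−1 = 9 choices (anything except G).
The remaining 2 letters are filled from the other 9 symbols without repetition: 9 × 8 = 72.
Total: 9 × 72 = 648.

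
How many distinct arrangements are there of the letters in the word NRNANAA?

NRNANAA has 7 letters with A appearing 3 times and N appearing 3 times.
The number of distinct arrangements is 7!/(3!·3!) = 5040/36 = 140.

140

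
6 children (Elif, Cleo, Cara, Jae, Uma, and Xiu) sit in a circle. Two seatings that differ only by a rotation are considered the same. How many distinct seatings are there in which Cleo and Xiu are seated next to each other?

Treat {Cleo, Xiu} as one unit (2 internal orders) and seat the resulting 5 units around the table: (4)! circular arrangements.
So 2 × (4)! = 2 × 24 = 48.

48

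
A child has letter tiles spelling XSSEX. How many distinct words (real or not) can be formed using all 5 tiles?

XSSEX has 5 letters with S appearing twice and X appearing twice.
The number of distinct arrangements is 5!/(2!·2!) = 120/4 = 30.

30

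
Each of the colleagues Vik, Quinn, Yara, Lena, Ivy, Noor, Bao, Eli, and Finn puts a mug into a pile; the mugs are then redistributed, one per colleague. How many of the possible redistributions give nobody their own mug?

Let Aᵢ be the assignments in which colleague i gets their own mug. We want the size of the complement of A₁∪…∪A_9.
By inclusion–exclusion this is Σ_{j=0}^{9} (−1)^j C(9,j)·(9−j)!.
Computing: 362880 − 362880 + 181440 − 60480 + 15120 − 3024 + 504 − 72 + 9 − 1 = 133496.

133496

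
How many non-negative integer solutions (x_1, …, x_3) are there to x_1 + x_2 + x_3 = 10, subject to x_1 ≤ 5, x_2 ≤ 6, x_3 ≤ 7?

35

Without the upper bounds there are C(12,2) = 66 ways to split 10 among 3 variables.
Subtract solutions that violate a single cap (substitute x_i' = x_i − (cap_i+1)): x_1 ≥ 6 gives C(6,2) = 15; x_2 ≥ 7 gives C(5,2) = 10; x_3 ≥ 8 gives C(4,2) = 6. Together 31.
No two caps can be exceeded simultaneously, so the pair terms are all 0.
By inclusion–exclusion the count is 66 − 31 + 0 = 35.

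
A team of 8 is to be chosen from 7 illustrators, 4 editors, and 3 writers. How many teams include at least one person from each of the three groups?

With no constraint there are C(14,8) = 3003 possible selections.
Subtract selections that omit an entire group: no illustrators → C(7,8) = 0; no editors → C(10,8) = 45; no writers → C(11,8) = 165.
Add back selections omitting two groups (i.e. drawn from a single group): C(7,8) + C(4,8) + C(3,8) = 0.
By inclusion–exclusion: 3003 − 210 + 0 = 2793.

2793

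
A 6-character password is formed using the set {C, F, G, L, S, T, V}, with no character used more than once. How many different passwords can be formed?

5040

Choose and order 6 of the 7 symbols: the first character has 7 options, the next 6, and so on down to 2.
7 × 6 × 5 × 4 × 3 × 2 = 5040.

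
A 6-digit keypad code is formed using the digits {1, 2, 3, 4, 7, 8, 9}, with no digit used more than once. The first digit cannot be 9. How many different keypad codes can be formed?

The first digit has 7−1 = 6 choices (anything except 9).
The remaining 5 digits are filled from the other 6 symbols without repetition: 6 × 5 × 4 × 3 × 2 = 720.
Total: 6 × 720 = 4320.

4320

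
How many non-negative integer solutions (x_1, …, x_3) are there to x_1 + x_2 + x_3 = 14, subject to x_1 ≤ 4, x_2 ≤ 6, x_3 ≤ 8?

15

By stars and bars, unrestricted non-negative solutions to x_1+…+x_3 = 14 number C(14+2,2) = 120.
Subtract solutions that violate a single cap (substitute x_i' = x_i − (cap_i+1)): x_1 ≥ 5 gives C(11,2) = 55; x_2 ≥ 7 gives C(9,2) = 36; x_3 ≥ 9 gives C(7,2) = 21. Together 112.
Add back pairs where two caps are both exceeded: 6 + 1 + 0 = 7.
By inclusion–exclusion the count is 120 − 112 + 7 = 15.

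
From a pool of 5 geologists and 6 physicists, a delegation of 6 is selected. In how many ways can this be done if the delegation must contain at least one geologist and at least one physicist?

461

Unrestricted: C(11,6) = 462 ways to pick any 6 of the 11.
Selections missing a whole group: no geologists → C(6,6) = 1; no physicists → C(5,6) = 0.
Both groups omitted at once is impossible, so 462 − 1 = 461.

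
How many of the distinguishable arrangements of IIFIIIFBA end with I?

With the last slot taken by I, it remains to arrange the other 8 letters (IFIIIFBA).
Those 8 letters have F appearing twice and I appearing 4 times, giving (8)!/(4!·2!) = 840.

840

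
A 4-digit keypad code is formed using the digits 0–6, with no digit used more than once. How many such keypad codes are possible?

840

This is a permutation of 4 out of 7: P(7,4) = 7!/3!.
7 × 6 × 5 × 4 = 840.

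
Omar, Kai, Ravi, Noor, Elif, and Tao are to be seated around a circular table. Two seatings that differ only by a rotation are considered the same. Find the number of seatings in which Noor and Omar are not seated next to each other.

Without the restriction there are (5)! = 120 seatings.
Seatings with Noor beside Omar: treat them as a block with 2 internal orders, giving 2 × (4)! = 48.
Subtracting, 120 − 48 = 72.

72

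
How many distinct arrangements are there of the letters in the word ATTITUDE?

ATTITUDE has 8 letters with T appearing 3 times.
Dividing 8! = 40320 by 3! = 6 for the repeated letters gives 6720.

6720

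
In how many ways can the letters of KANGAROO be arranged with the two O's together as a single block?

2520

Treat the 2 copies of O as a single block. The multiset to arrange is then {OO, A, A, G, K, N, R}, 7 items in all.
That gives (7)!/(2!) = 2520 arrangements.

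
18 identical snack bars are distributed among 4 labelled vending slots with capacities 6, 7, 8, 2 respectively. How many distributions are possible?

By stars and bars, unrestricted non-negative solutions to x_1+…+x_4 = 18 number C(18+3,3) = 1330.
Subtract solutions that violate a single cap (substitute x_i' = x_i − (cap_i+1)): x_1 ≥ 7 gives C(14,3) = 364; x_2 ≥ 8 gives C(13,3) = 286; x_3 ≥ 9 gives C(12,3) = 220; x_4 ≥ 3 gives C(18,3) = 816. Together 1686.
Add back pairs where two caps are both exceeded: 20 + 10 + 165 + 4 + 120 + 84 = 403.
Subtract triples: 0 + 1 + 0 + 0 = 1.
By inclusion–exclusion the count is 1330 − 1686 + 403 − 1 = 46.

46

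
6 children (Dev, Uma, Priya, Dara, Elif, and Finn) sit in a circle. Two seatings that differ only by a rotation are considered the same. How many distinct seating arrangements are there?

120

Seat Dev anywhere (absorbing the rotational symmetry), then permute the other 5: (5)! = 120.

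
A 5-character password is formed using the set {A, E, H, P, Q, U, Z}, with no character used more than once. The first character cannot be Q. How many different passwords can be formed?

2160

The first character has 7−1 = 6 choices (anything except Q).
The remaining 4 characters are filled from the other 6 symbols without repetition: 6 × 5 × 4 × 3 = 360.
Total: 6 × 360 = 2160.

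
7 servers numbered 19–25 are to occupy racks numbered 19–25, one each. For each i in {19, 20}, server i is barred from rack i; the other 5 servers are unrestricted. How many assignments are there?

3720

Let Aᵢ (for i ∈ {19, 20}) be the placements that put server i in its forbidden rack. Any j of these fix j positions, leaving (7−j)! ways to fill the rest, and there are C(2,j) ways to pick which j.
By inclusion–exclusion, the number of valid placements is Σ_{j=0}^{2} (−1)^j C(2,j)·(7−j)!.
Computing: 5040 − 1440 + 120 = 3720.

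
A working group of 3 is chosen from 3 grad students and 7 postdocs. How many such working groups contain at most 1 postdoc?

Split by how many postdocs are chosen (0 through 1).
Sum: C(7,0)·C(3,3) + C(7,1)·C(3,2) = 1 + 21 = 22.

22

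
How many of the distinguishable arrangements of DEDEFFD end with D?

90

With the last slot taken by D, it remains to arrange the other 6 letters (EDEFFD).
Those 6 letters have D appearing twice, E appearing twice, and F appearing twice, giving (6)!/(2!·2!·2!) = 90.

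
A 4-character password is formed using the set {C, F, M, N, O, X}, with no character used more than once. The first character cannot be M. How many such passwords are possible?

The first character has 6−1 = 5 choices (anything except M).
The remaining 3 characters are filled from the other 5 symbols without repetition: 5 × 4 × 3 = 60.
Total: 5 × 60 = 300.

300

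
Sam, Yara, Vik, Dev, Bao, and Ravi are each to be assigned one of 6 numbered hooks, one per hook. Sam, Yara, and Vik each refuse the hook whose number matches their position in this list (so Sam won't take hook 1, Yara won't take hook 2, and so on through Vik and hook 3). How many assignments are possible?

Let Aᵢ (for i ∈ {1, 2, 3}) be the placements that put person i in their forbidden hook. Any j of these fix j positions, leaving (6−j)! ways to fill the rest, and there are C(3,j) ways to pick which j.
By inclusion–exclusion, the number of valid placements is Σ_{j=0}^{3} (−1)^j C(3,j)·(6−j)!.
Computing: 720 − 360 + 72 − 6 = 426.

426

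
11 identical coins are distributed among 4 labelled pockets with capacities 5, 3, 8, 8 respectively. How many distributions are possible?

172

Ignoring the caps, the number of non-negative solutions to x_1+…+x_4 = 11 is C(14,3) = 364.
Subtract solutions that violate a single cap (substitute x_i' = x_i − (cap_i+1)): x_1 ≥ 6 gives C(8,3) = 56; x_2 ≥ 4 gives C(10,3) = 120; x_3 ≥ 9 gives C(5,3) = 10; x_4 ≥ 9 gives C(5,3) = 10. Together 196.
Add back pairs where two caps are both exceeded: 4 + 0 + 0 + 0 + 0 + 0 = 4.
By inclusion–exclusion the count is 364 − 196 + 4 = 172.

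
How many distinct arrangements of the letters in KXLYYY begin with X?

With the first slot taken by X, it remains to arrange the other 5 letters (KLYYY).
Those 5 letters have Y appearing 3 times, giving (5)!/(3!) = 20.

20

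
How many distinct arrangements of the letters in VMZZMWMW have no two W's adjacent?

1260

There are 8!/(3!·2!·2!) = 1680 arrangements of VMZZMWMW in total.
Arrangements with the W's together: treat WW as one letter, giving (7)!/(3!·2!) = 420.
Hence 1680 − 420 = 1260.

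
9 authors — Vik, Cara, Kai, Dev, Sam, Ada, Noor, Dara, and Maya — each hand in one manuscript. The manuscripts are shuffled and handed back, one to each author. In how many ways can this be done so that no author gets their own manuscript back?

This is the derangement count D_9: permutations of 9 items with no fixed point.
By inclusion–exclusion this is Σ_{j=0}^{9} (−1)^j C(9,j)·(9−j)!.
Computing: 362880 − 362880 + 181440 − 60480 + 15120 − 3024 + 504 − 72 + 9 − 1 = 133496.

133496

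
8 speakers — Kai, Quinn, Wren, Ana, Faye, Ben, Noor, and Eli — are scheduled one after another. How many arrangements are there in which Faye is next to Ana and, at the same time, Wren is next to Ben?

Treat {Faye,Ana} as one block (2 orders) and {Wren,Ben} as another (2 orders).
That leaves 6 units to arrange: 2 × 2 × 6! = 4 × 720 = 2880.

2880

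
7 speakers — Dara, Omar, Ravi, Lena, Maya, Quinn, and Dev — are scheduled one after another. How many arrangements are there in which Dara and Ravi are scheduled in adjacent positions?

Place the 5 others and the Dara-Ravi pair as 6 objects in a line; the pair has 2 internal arrangements.
So the count is 2·(6)! = 1440.

1440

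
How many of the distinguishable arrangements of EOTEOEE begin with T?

With the first slot taken by T, it remains to arrange the other 6 letters (EOEOEE).
Those 6 letters have E appearing 4 times and O appearing twice, giving (6)!/(4!·2!) = 15.

15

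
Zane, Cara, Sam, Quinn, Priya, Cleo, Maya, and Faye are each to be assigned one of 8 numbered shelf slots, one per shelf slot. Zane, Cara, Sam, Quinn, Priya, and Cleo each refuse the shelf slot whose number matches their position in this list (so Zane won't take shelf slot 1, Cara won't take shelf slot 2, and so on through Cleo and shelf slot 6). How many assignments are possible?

Let Aᵢ (for 1 ≤ i ≤ 6) be the placements that put person i in their forbidden shelf slot. Any j of these fix j positions, leaving (8−j)! ways to fill the rest, and there are C(6,j) ways to pick which j.
By inclusion–exclusion, the number of valid placements is Σ_{j=0}^{6} (−1)^j C(6,j)·(8−j)!.
Computing: 40320 − 30240 + 10800 − 2400 + 360 − 36 + 2 = 18806.

18806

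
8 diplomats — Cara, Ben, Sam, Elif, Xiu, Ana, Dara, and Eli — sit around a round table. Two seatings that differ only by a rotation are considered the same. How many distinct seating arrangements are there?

5040

Around a circle, 8 distinct people have 8!/8 = (7)! = 5040 rotationally distinct seatings.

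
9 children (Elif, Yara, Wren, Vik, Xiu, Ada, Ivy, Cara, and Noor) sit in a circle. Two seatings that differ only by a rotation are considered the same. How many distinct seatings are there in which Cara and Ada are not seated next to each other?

30240

Without the restriction there are (8)! = 40320 seatings.
Those with Cara next to Ada: fuse the pair into one unit and seat 8 units around a circle — 2·(7)! = 10080.
Subtracting, 40320 − 10080 = 30240.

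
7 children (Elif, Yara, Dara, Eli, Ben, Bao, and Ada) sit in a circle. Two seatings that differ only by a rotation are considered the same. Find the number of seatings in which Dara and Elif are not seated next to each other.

480

Without the restriction there are (6)! = 720 seatings.
Those with Dara next to Elif: fuse the pair into one unit and seat 6 units around a circle — 2·(5)! = 240.
Subtracting, 720 − 240 = 480.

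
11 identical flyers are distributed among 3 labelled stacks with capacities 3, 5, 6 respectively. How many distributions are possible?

10

Without the upper bounds there are C(13,2) = 78 ways to split 11 among 3 stacks.
Subtract solutions that violate a single cap (substitute x_i' = x_i − (cap_i+1)): x_1 ≥ 4 gives C(9,2) = 36; x_2 ≥ 6 gives C(7,2) = 21; x_3 ≥ 7 gives C(6,2) = 15. Together 72.
Add back pairs where two caps are both exceeded: 3 + 1 + 0 = 4.
By inclusion–exclusion the count is 78 − 72 + 4 = 10.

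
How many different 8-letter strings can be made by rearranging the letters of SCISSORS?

Letter multiplicities in SCISSORS: C×1, I×1, O×1, R×1, S×4.
So there are 8! / (4!) = 1680 distinguishable arrangements.

1680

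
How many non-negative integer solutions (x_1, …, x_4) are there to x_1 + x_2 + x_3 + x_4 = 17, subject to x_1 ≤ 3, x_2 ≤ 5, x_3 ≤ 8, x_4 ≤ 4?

20

By stars and bars, unrestricted non-negative solutions to x_1+…+x_4 = 17 number C(17+3,3) = 1140.
Subtract solutions that violate a single cap (substitute x_i' = x_i − (cap_i+1)): x_1 ≥ 4 gives C(16,3) = 560; x_2 ≥ 6 gives C(14,3) = 364; x_3 ≥ 9 gives C(11,3) = 165; x_4 ≥ 5 gives C(15,3) = 455. Together 1544.
Add back pairs where two caps are both exceeded: 120 + 35 + 165 + 10 + 84 + 20 = 434.
Subtract triples: 0 + 10 + 0 + 0 = 10.
By inclusion–exclusion the count is 1140 − 1544 + 434 − 10 = 20.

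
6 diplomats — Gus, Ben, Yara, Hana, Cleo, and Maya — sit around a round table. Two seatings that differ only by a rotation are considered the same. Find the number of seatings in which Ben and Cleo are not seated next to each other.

Without the restriction there are (5)! = 120 seatings.
Those with Ben next to Cleo: fuse the pair into one unit and seat 5 units around a circle — 2·(4)! = 48.
Subtracting, 120 − 48 = 72.

72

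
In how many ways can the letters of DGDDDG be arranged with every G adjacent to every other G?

5

Treat the 2 copies of G as a single block. The multiset to arrange is then {GG, D, D, D, D}, 5 items in all.
That gives (5)!/(4!) = 5 arrangements.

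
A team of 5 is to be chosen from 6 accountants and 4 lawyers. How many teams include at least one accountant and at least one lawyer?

Unrestricted: C(10,5) = 252 ways to pick any 5 of the 10.
Selections missing a whole group: no accountants → C(4,5) = 0; no lawyers → C(6,5) = 6.
Both groups omitted at once is impossible, so 252 − 6 = 246.

246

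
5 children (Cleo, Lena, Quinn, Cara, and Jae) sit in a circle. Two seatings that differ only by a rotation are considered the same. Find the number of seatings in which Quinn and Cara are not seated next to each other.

Without the restriction there are (4)! = 24 seatings.
Seatings with Quinn beside Cara: treat them as a block with 2 internal orders, giving 2 × (3)! = 12.
Subtracting, 24 − 12 = 12.

12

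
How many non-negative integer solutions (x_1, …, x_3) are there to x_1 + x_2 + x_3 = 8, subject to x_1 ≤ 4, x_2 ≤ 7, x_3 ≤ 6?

31

By stars and bars, unrestricted non-negative solutions to x_1+…+x_3 = 8 number C(8+2,2) = 45.
Subtract solutions that violate a single cap (substitute x_i' = x_i − (cap_i+1)): x_1 ≥ 5 gives C(5,2) = 10; x_2 ≥ 8 gives C(2,2) = 1; x_3 ≥ 7 gives C(3,2) = 3. Together 14.
No two caps can be exceeded simultaneously, so the pair terms are all 0.
By inclusion–exclusion the count is 45 − 14 + 0 = 31.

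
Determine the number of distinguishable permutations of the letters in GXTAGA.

180

GXTAGA has 6 letters with A appearing twice and G appearing twice.
Dividing 6! = 720 by 2!·2! = 4 for the repeated letters gives 180.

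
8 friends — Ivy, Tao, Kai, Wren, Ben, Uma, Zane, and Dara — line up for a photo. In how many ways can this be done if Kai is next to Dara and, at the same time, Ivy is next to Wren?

Treat {Kai,Dara} as one block (2 orders) and {Ivy,Wren} as another (2 orders).
That leaves 6 units to arrange: 2 × 2 × 6! = 4 × 720 = 2880.

2880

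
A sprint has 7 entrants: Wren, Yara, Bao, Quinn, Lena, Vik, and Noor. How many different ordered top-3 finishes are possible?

210

This is an ordered selection of 3 from 7: P(7,3).
That gives 7 × 6 × 5 = 210.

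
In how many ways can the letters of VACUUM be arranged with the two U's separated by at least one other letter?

There are 6!/(2!) = 360 arrangements of VACUUM in total.
If the two U's are adjacent, glue them into one block, leaving 5 items to arrange: (5)! = 120 ways.
Hence 360 − 120 = 240.

240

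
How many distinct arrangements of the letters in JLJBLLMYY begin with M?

1680

Fix M in the first position and arrange the remaining 8 letters.
Those 8 letters have J appearing twice, L appearing 3 times, and Y appearing twice, giving (8)!/(3!·2!·2!) = 1680.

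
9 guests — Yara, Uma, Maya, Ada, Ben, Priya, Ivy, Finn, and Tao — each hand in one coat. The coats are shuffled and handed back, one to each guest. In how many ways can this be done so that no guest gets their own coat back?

133496

This is the derangement count D_9: permutations of 9 items with no fixed point.
By inclusion–exclusion this is Σ_{j=0}^{9} (−1)^j C(9,j)·(9−j)!.
Computing: 362880 − 362880 + 181440 − 60480 + 15120 − 3024 + 504 − 72 + 9 − 1 = 133496.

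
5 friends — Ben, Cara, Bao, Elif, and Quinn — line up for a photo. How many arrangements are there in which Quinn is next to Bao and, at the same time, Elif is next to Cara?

24

Treat {Quinn,Bao} as one block (2 orders) and {Elif,Cara} as another (2 orders).
That leaves 3 units to arrange: 2 × 2 × 3! = 4 × 6 = 24.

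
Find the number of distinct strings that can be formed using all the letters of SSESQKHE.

3360

SSESQKHE has 8 letters with E appearing twice and S appearing 3 times.
So there are 8! / (3!·2!) = 3360 distinguishable arrangements.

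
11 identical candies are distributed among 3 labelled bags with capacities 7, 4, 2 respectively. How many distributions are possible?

Ignoring the caps, the number of non-negative solutions to x_1+…+x_3 = 11 is C(13,2) = 78.
Subtract solutions that violate a single cap (substitute x_i' = x_i − (cap_i+1)): x_1 ≥ 8 gives C(5,2) = 10; x_2 ≥ 5 gives C(8,2) = 28; x_3 ≥ 3 gives C(10,2) = 45. Together 83.
Add back pairs where two caps are both exceeded: 0 + 1 + 10 = 11.
By inclusion–exclusion the count is 78 − 83 + 11 = 6.

6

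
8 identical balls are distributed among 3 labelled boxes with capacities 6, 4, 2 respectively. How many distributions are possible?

Without the upper bounds there are C(10,2) = 45 ways to split 8 among 3 boxes.
Subtract solutions that violate a single cap (substitute x_i' = x_i − (cap_i+1)): x_1 ≥ 7 gives C(3,2) = 3; x_2 ≥ 5 gives C(5,2) = 10; x_3 ≥ 3 gives C(7,2) = 21. Together 34.
Add back pairs where two caps are both exceeded: 0 + 0 + 1 = 1.
By inclusion–exclusion the count is 45 − 34 + 1 = 12.

12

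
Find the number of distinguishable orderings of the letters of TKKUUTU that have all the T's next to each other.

60

Treat the 2 copies of T as a single block. The multiset to arrange is then {TT, K, K, U, U, U}, 6 items in all.
That gives (6)!/(3!·2!) = 60 arrangements.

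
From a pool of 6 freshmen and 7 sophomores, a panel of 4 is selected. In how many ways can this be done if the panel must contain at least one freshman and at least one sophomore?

Total 4-person selections from all 13: C(13,4) = 715.
Selections missing a whole group: no freshmen → C(7,4) = 35; no sophomores → C(6,4) = 15.
Both groups omitted at once is impossible, so 715 − 50 = 665.

665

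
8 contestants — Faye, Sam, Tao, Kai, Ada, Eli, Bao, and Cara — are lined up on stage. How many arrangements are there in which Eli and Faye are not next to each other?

30240

There are 8! = 40320 arrangements in all. If Eli and Faye are adjacent, merging them into one block gives 2·(7)! = 10080 arrangements.
So 40320 − 10080 = 30240 arrangements keep them apart.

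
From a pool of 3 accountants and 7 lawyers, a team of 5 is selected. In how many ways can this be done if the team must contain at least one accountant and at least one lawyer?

231

With no constraint there are C(10,5) = 252 possible selections.
Selections missing a whole group: no accountants → C(7,5) = 21; no lawyers → C(3,5) = 0.
Both groups omitted at once is impossible, so 252 − 21 = 231.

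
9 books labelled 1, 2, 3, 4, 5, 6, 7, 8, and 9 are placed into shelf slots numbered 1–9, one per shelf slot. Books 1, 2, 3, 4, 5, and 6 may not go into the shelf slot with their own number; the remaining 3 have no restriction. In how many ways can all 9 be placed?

Let Aᵢ (for 1 ≤ i ≤ 6) be the placements that put book i in its forbidden shelf slot. Any j of these fix j positions, leaving (9−j)! ways to fill the rest, and there are C(6,j) ways to pick which j.
By inclusion–exclusion, the number of valid placements is Σ_{j=0}^{6} (−1)^j C(6,j)·(9−j)!.
Computing: 362880 − 241920 + 75600 − 14400 + 1800 − 144 + 6 = 183822.

183822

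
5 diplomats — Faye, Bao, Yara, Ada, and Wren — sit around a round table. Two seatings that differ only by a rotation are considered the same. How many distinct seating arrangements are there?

24

Around a circle, 5 distinct people have 5!/5 = (4)! = 24 rotationally distinct seatings.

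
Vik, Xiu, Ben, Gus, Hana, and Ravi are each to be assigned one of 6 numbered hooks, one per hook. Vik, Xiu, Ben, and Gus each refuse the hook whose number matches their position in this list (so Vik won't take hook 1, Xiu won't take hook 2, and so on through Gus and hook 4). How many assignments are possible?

Let Aᵢ (for 1 ≤ i ≤ 4) be the placements that put person i in their forbidden hook. Any j of these fix j positions, leaving (6−j)! ways to fill the rest, and there are C(4,j) ways to pick which j.
By inclusion–exclusion, the number of valid placements is Σ_{j=0}^{4} (−1)^j C(4,j)·(6−j)!.
Computing: 720 − 480 + 144 − 24 + 2 = 362.

362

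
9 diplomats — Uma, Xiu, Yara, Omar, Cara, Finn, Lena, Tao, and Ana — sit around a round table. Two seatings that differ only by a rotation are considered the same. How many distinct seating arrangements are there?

Seat Uma anywhere (absorbing the rotational symmetry), then permute the other 8: (8)! = 40320.

40320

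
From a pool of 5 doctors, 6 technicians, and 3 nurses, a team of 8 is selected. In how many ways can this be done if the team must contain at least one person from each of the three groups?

2828

Total 8-person selections from all 14: C(14,8) = 3003.
Selections missing a whole group: no doctors → C(9,8) = 9; no technicians → C(8,8) = 1; no nurses → C(11,8) = 165.
Add back selections omitting two groups (i.e. drawn from a single group): C(5,8) + C(6,8) + C(3,8) = 0.
By inclusion–exclusion: 3003 − 175 + 0 = 2828.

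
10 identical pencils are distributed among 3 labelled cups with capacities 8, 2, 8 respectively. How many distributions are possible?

24

Ignoring the caps, the number of non-negative solutions to x_1+…+x_3 = 10 is C(12,2) = 66.
Subtract solutions that violate a single cap (substitute x_i' = x_i − (cap_i+1)): x_1 ≥ 9 gives C(3,2) = 3; x_2 ≥ 3 gives C(9,2) = 36; x_3 ≥ 9 gives C(3,2) = 3. Together 42.
No two caps can be exceeded simultaneously, so the pair terms are all 0.
By inclusion–exclusion the count is 66 − 42 + 0 = 24.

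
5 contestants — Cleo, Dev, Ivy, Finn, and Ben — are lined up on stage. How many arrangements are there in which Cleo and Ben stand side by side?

48

Glue Cleo and Ben into one block (2 internal orders), leaving 4 units to arrange in a row.
So the count is 2·(4)! = 48.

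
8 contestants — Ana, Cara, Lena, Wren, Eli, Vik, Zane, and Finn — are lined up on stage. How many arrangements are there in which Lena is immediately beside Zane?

Treat {Lena, Zane} as a single unit. There are 7 units to order, and the pair itself can be ordered 2 ways.
That gives 2 × 7! = 2 × 5040 = 10080.

10080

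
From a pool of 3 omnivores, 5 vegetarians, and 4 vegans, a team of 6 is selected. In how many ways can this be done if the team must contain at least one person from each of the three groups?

805

Total 6-person selections from all 12: C(12,6) = 924.
Selections missing a whole group: no omnivores → C(9,6) = 84; no vegetarians → C(7,6) = 7; no vegans → C(8,6) = 28.
Add back selections omitting two groups (i.e. drawn from a single group): C(3,6) + C(5,6) + C(4,6) = 0.
By inclusion–exclusion: 924 − 119 + 0 = 805.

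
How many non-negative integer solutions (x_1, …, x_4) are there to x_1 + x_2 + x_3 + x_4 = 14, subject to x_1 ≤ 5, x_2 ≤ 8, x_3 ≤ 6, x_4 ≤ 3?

Ignoring the caps, the number of non-negative solutions to x_1+…+x_4 = 14 is C(17,3) = 680.
Subtract solutions that violate a single cap (substitute x_i' = x_i − (cap_i+1)): x_1 ≥ 6 gives C(11,3) = 165; x_2 ≥ 9 gives C(8,3) = 56; x_3 ≥ 7 gives C(10,3) = 120; x_4 ≥ 4 gives C(13,3) = 286. Together 627.
Add back pairs where two caps are both exceeded: 0 + 4 + 35 + 0 + 4 + 20 = 63.
By inclusion–exclusion the count is 680 − 627 + 63 = 116.

116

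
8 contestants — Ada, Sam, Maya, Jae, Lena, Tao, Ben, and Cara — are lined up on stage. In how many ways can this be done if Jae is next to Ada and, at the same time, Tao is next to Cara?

Treat {Jae,Ada} as one block (2 orders) and {Tao,Cara} as another (2 orders).
That leaves 6 units to arrange: 2 × 2 × 6! = 4 × 720 = 2880.

2880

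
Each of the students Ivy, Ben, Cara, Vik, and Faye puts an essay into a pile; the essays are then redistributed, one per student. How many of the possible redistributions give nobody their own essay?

44

Count assignments avoiding every fixed point. For any j of the 5 students fixed to their own essay, the other 5−j can be arranged in (5−j)! ways.
By inclusion–exclusion this is Σ_{j=0}^{5} (−1)^j C(5,j)·(5−j)!.
Computing: 120 − 120 + 60 − 20 + 5 − 1 = 44.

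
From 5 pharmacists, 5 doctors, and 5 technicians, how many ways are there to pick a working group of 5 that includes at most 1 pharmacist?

1302

Split by how many pharmacists are chosen (0 through 1).
Sum: C(5,0)·C(10,5) + C(5,1)·C(10,4) = 252 + 1050 = 1302.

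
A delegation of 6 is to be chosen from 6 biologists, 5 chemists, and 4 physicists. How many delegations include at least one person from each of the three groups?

With no constraint there are C(15,6) = 5005 possible selections.
Subtract selections that omit an entire group: no biologists → C(9,6) = 84; no chemists → C(10,6) = 210; no physicists → C(11,6) = 462.
Add back selections omitting two groups (i.e. drawn from a single group): C(6,6) + C(5,6) + C(4,6) = 1.
By inclusion–exclusion: 5005 − 756 + 1 = 4250.

4250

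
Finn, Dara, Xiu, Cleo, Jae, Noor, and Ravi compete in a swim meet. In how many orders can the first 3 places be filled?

This is an ordered selection of 3 from 7: P(7,3).
That gives 7 × 6 × 5 = 210.

210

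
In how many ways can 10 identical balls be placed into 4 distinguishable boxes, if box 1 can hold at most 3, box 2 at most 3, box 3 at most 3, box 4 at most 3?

Ignoring the caps, the number of non-negative solutions to x_1+…+x_4 = 10 is C(13,3) = 286.
Subtract solutions that violate a single cap (substitute x_i' = x_i − (cap_i+1)): x_1 ≥ 4 gives C(9,3) = 84; x_2 ≥ 4 gives C(9,3) = 84; x_3 ≥ 4 gives C(9,3) = 84; x_4 ≥ 4 gives C(9,3) = 84. Together 336.
Add back pairs where two caps are both exceeded: 10 + 10 + 10 + 10 + 10 + 10 = 60.
By inclusion–exclusion the count is 286 − 336 + 60 = 10.

10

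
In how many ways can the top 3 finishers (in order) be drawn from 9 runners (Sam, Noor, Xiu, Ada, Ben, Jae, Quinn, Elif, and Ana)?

There are 9 choices for 1st place, 8 for 2nd, and 7 for 3rd.
That gives 9 × 8 × 7 = 504.

504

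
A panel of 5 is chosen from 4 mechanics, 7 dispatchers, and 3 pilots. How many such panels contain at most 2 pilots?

1947

Split by how many pilots are chosen (0 through 2).
Sum: C(3,0)·C(11,5) + C(3,1)·C(11,4) + C(3,2)·C(11,3) = 462 + 990 + 495 = 1947.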